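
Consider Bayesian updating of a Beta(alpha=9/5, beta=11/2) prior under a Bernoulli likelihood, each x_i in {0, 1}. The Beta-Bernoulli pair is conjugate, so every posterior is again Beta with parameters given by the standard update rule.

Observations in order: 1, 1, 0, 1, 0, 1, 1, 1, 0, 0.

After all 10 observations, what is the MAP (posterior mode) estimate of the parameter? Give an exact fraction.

obs 1: x=1 → posterior Beta(14/5, 11/2)
obs 2: x=1 → posterior Beta(19/5, 11/2)
obs 3: x=0 → posterior Beta(19/5, 13/2)
obs 4: x=1 → posterior Beta(24/5, 13/2)
obs 5: x=0 → posterior Beta(24/5, 15/2)
obs 6: x=1 → posterior Beta(29/5, 15/2)
obs 7: x=1 → posterior Beta(34/5, 15/2)
obs 8: x=1 → posterior Beta(39/5, 15/2)
obs 9: x=0 → posterior Beta(39/5, 17/2)
obs 10: x=0 → posterior Beta(39/5, 19/2)

4/9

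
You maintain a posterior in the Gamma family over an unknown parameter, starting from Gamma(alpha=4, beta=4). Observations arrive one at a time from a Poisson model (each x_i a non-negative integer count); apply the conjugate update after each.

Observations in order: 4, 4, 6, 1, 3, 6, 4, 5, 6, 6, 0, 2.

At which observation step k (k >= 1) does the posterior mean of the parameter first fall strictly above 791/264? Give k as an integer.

k = 8

obs 1: x=4 → posterior Gamma(8, 5)
obs 2: x=4 → posterior Gamma(12, 6)
obs 3: x=6 → posterior Gamma(18, 7)
obs 4: x=1 → posterior Gamma(19, 8)
obs 5: x=3 → posterior Gamma(22, 9)
obs 6: x=6 → posterior Gamma(28, 10)
obs 7: x=4 → posterior Gamma(32, 11)
obs 8: x=5 → posterior Gamma(37, 12)
obs 9: x=6 → posterior Gamma(43, 13)
obs 10: x=6 → posterior Gamma(49, 14)
obs 11: x=0 → posterior Gamma(49, 15)
obs 12: x=2 → posterior Gamma(51, 16)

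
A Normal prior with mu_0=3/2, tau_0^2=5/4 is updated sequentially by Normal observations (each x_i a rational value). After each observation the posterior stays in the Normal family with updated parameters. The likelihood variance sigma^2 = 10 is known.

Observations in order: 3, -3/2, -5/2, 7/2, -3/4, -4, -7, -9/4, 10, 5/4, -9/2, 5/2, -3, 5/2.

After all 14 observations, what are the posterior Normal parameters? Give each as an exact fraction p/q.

obs 1: x=3 → posterior Normal(5/3, 10/9)
obs 2: x=-3/2 → posterior Normal(27/20, 1)
obs 3: x=-5/2 → posterior Normal(1, 10/11)
obs 4: x=7/2 → posterior Normal(29/24, 5/6)
obs 5: x=-3/4 → posterior Normal(55/52, 10/13)
obs 6: x=-4 → posterior Normal(39/56, 5/7)
obs 7: x=-7 → posterior Normal(11/60, 2/3)
obs 8: x=-9/4 → posterior Normal(1/32, 5/8)
obs 9: x=10 → posterior Normal(21/34, 10/17)
obs 10: x=5/4 → posterior Normal(47/72, 5/9)
obs 11: x=-9/2 → posterior Normal(29/76, 10/19)
obs 12: x=5/2 → posterior Normal(39/80, 1/2)
obs 13: x=-3 → posterior Normal(9/28, 10/21)
obs 14: x=5/2 → posterior Normal(37/88, 5/11)

mu_0=37/88, tau_0^2=5/11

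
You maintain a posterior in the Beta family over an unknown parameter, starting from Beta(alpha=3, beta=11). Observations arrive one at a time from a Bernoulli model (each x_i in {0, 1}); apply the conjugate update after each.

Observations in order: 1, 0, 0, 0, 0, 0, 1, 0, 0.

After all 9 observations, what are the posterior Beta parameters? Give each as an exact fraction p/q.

alpha=5, beta=18

obs 1: x=1 → posterior Beta(4, 11)
obs 2: x=0 → posterior Beta(4, 12)
obs 3: x=0 → posterior Beta(4, 13)
obs 4: x=0 → posterior Beta(4, 14)
obs 5: x=0 → posterior Beta(4, 15)
obs 6: x=0 → posterior Beta(4, 16)
obs 7: x=1 → posterior Beta(5, 16)
obs 8: x=0 → posterior Beta(5, 17)
obs 9: x=0 → posterior Beta(5, 18)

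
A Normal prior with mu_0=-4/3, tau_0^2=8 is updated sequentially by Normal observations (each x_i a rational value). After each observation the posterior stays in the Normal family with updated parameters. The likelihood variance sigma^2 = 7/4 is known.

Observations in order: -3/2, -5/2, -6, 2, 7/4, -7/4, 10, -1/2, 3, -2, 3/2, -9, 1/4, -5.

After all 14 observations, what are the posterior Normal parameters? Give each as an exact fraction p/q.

obs 1: x=-3/2 → posterior Normal(-172/117, 56/39)
obs 2: x=-5/2 → posterior Normal(-412/213, 56/71)
obs 3: x=-6 → posterior Normal(-988/309, 56/103)
obs 4: x=2 → posterior Normal(-796/405, 56/135)
obs 5: x=7/4 → posterior Normal(-628/501, 56/167)
obs 6: x=-7/4 → posterior Normal(-4/3, 56/199)
obs 7: x=10 → posterior Normal(164/693, 8/33)
obs 8: x=-1/2 → posterior Normal(116/789, 56/263)
obs 9: x=3 → posterior Normal(404/885, 56/295)
obs 10: x=-2 → posterior Normal(212/981, 56/327)
obs 11: x=3/2 → posterior Normal(356/1077, 56/359)
obs 12: x=-9 → posterior Normal(-508/1173, 56/391)
obs 13: x=1/4 → posterior Normal(-484/1269, 56/423)
obs 14: x=-5 → posterior Normal(-964/1365, 8/65)

mu_0=-964/1365, tau_0^2=8/65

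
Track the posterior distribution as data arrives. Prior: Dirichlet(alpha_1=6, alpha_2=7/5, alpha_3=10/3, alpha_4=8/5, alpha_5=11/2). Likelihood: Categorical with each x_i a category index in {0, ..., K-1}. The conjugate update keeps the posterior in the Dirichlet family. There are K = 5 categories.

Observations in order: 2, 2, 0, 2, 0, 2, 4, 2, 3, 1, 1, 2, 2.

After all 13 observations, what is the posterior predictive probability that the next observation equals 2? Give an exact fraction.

62/185

obs 1: x=2 → posterior Dirichlet(6, 7/5, 13/3, 8/5, 11/2)
obs 2: x=2 → posterior Dirichlet(6, 7/5, 16/3, 8/5, 11/2)
obs 3: x=0 → posterior Dirichlet(7, 7/5, 16/3, 8/5, 11/2)
obs 4: x=2 → posterior Dirichlet(7, 7/5, 19/3, 8/5, 11/2)
obs 5: x=0 → posterior Dirichlet(8, 7/5, 19/3, 8/5, 11/2)
obs 6: x=2 → posterior Dirichlet(8, 7/5, 22/3, 8/5, 11/2)
obs 7: x=4 → posterior Dirichlet(8, 7/5, 22/3, 8/5, 13/2)
obs 8: x=2 → posterior Dirichlet(8, 7/5, 25/3, 8/5, 13/2)
obs 9: x=3 → posterior Dirichlet(8, 7/5, 25/3, 13/5, 13/2)
obs 10: x=1 → posterior Dirichlet(8, 12/5, 25/3, 13/5, 13/2)
obs 11: x=1 → posterior Dirichlet(8, 17/5, 25/3, 13/5, 13/2)
obs 12: x=2 → posterior Dirichlet(8, 17/5, 28/3, 13/5, 13/2)
obs 13: x=2 → posterior Dirichlet(8, 17/5, 31/3, 13/5, 13/2)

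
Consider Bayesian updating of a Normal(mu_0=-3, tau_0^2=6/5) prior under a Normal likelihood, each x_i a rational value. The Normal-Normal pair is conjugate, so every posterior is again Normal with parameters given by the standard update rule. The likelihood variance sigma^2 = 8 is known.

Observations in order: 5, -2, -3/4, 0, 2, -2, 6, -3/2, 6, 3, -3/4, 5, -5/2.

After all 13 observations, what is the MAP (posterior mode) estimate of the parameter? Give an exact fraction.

-15/118

obs 1: x=5 → posterior Normal(-45/23, 24/23)
obs 2: x=-2 → posterior Normal(-51/26, 12/13)
obs 3: x=-3/4 → posterior Normal(-213/116, 24/29)
obs 4: x=0 → posterior Normal(-213/128, 3/4)
obs 5: x=2 → posterior Normal(-27/20, 24/35)
obs 6: x=-2 → posterior Normal(-213/152, 12/19)
obs 7: x=6 → posterior Normal(-141/164, 24/41)
obs 8: x=-3/2 → posterior Normal(-159/176, 6/11)
obs 9: x=6 → posterior Normal(-87/188, 24/47)
obs 10: x=3 → posterior Normal(-51/200, 12/25)
obs 11: x=-3/4 → posterior Normal(-15/53, 24/53)
obs 12: x=5 → posterior Normal(0, 3/7)
obs 13: x=-5/2 → posterior Normal(-15/118, 24/59)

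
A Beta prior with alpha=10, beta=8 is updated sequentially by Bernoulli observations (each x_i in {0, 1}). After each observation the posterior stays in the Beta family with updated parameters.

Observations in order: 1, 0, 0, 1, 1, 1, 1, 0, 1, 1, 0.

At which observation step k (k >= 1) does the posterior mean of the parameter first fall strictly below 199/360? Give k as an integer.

obs 1: x=1 → posterior Beta(11, 8)
obs 2: x=0 → posterior Beta(11, 9)
obs 3: x=0 → posterior Beta(11, 10)
obs 4: x=1 → posterior Beta(12, 10)
obs 5: x=1 → posterior Beta(13, 10)
obs 6: x=1 → posterior Beta(14, 10)
obs 7: x=1 → posterior Beta(15, 10)
obs 8: x=0 → posterior Beta(15, 11)
obs 9: x=1 → posterior Beta(16, 11)
obs 10: x=1 → posterior Beta(17, 11)
obs 11: x=0 → posterior Beta(17, 12)

k = 2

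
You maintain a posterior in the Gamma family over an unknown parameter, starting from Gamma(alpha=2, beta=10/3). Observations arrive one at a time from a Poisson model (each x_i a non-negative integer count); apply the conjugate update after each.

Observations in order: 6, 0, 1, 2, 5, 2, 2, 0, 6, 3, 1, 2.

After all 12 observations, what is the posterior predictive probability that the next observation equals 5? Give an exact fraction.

2113931847622872106716193533352537598375603422855992314953728/49221735352184872959961855190338177606846542622561400857262407

obs 1: x=6 → posterior Gamma(8, 13/3)
obs 2: x=0 → posterior Gamma(8, 16/3)
obs 3: x=1 → posterior Gamma(9, 19/3)
obs 4: x=2 → posterior Gamma(11, 22/3)
obs 5: x=5 → posterior Gamma(16, 25/3)
obs 6: x=2 → posterior Gamma(18, 28/3)
obs 7: x=2 → posterior Gamma(20, 31/3)
obs 8: x=0 → posterior Gamma(20, 34/3)
obs 9: x=6 → posterior Gamma(26, 37/3)
obs 10: x=3 → posterior Gamma(29, 40/3)
obs 11: x=1 → posterior Gamma(30, 43/3)
obs 12: x=2 → posterior Gamma(32, 46/3)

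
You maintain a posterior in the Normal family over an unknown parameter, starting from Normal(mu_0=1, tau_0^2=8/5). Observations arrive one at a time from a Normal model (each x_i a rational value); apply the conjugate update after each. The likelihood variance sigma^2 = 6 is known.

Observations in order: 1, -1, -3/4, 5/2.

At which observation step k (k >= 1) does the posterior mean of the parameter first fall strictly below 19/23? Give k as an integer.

obs 1: x=1 → posterior Normal(1, 24/19)
obs 2: x=-1 → posterior Normal(15/23, 24/23)
obs 3: x=-3/4 → posterior Normal(4/9, 8/9)
obs 4: x=5/2 → posterior Normal(22/31, 24/31)

k = 2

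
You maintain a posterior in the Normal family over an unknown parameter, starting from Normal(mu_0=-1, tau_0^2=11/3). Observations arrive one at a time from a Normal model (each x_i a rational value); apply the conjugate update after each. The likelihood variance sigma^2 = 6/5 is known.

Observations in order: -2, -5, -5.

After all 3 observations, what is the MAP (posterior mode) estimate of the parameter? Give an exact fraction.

obs 1: x=-2 → posterior Normal(-128/73, 66/73)
obs 2: x=-5 → posterior Normal(-403/128, 33/64)
obs 3: x=-5 → posterior Normal(-226/61, 22/61)

-226/61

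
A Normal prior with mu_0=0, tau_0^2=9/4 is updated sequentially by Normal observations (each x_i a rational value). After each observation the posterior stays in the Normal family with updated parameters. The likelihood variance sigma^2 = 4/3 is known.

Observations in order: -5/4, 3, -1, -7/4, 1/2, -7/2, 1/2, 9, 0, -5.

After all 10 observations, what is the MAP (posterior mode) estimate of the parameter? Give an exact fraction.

27/572

obs 1: x=-5/4 → posterior Normal(-135/172, 36/43)
obs 2: x=3 → posterior Normal(27/40, 18/35)
obs 3: x=-1 → posterior Normal(81/388, 36/97)
obs 4: x=-7/4 → posterior Normal(-27/124, 9/31)
obs 5: x=1/2 → posterior Normal(-27/302, 36/151)
obs 6: x=-7/2 → posterior Normal(-54/89, 18/89)
obs 7: x=1/2 → posterior Normal(-189/410, 36/205)
obs 8: x=9 → posterior Normal(297/464, 9/58)
obs 9: x=0 → posterior Normal(297/518, 36/259)
obs 10: x=-5 → posterior Normal(27/572, 18/143)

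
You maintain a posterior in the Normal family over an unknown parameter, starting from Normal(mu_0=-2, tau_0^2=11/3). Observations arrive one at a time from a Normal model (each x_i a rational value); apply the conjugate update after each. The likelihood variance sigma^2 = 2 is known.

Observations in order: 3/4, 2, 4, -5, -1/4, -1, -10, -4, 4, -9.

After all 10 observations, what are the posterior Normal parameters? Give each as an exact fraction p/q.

obs 1: x=3/4 → posterior Normal(-15/68, 22/17)
obs 2: x=2 → posterior Normal(73/112, 11/14)
obs 3: x=4 → posterior Normal(83/52, 22/39)
obs 4: x=-5 → posterior Normal(29/200, 11/25)
obs 5: x=-1/4 → posterior Normal(9/122, 22/61)
obs 6: x=-1 → posterior Normal(-13/144, 11/36)
obs 7: x=-10 → posterior Normal(-233/166, 22/83)
obs 8: x=-4 → posterior Normal(-321/188, 11/47)
obs 9: x=4 → posterior Normal(-233/210, 22/105)
obs 10: x=-9 → posterior Normal(-431/232, 11/58)

mu_0=-431/232, tau_0^2=11/58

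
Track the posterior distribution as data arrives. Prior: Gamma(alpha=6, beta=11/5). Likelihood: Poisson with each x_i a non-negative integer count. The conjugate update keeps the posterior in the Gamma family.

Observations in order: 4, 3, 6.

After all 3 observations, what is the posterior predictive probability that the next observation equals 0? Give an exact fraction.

766467265200361890474622976/21670662219970396194714277471

obs 1: x=4 → posterior Gamma(10, 16/5)
obs 2: x=3 → posterior Gamma(13, 21/5)
obs 3: x=6 → posterior Gamma(19, 26/5)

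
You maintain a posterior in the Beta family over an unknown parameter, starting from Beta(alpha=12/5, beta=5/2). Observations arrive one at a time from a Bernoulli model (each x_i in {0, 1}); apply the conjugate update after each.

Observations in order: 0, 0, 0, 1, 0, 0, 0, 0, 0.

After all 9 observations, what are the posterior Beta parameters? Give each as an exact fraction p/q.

alpha=17/5, beta=21/2

obs 1: x=0 → posterior Beta(12/5, 7/2)
obs 2: x=0 → posterior Beta(12/5, 9/2)
obs 3: x=0 → posterior Beta(12/5, 11/2)
obs 4: x=1 → posterior Beta(17/5, 11/2)
obs 5: x=0 → posterior Beta(17/5, 13/2)
obs 6: x=0 → posterior Beta(17/5, 15/2)
obs 7: x=0 → posterior Beta(17/5, 17/2)
obs 8: x=0 → posterior Beta(17/5, 19/2)
obs 9: x=0 → posterior Beta(17/5, 21/2)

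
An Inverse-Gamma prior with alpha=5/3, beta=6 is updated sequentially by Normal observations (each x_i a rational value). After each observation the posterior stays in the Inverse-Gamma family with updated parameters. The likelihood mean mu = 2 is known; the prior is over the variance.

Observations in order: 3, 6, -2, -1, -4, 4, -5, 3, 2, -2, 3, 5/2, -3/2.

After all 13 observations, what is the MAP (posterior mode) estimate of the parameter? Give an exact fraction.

obs 1: x=3 → posterior Inverse-Gamma(13/6, 13/2)
obs 2: x=6 → posterior Inverse-Gamma(8/3, 29/2)
obs 3: x=-2 → posterior Inverse-Gamma(19/6, 45/2)
obs 4: x=-1 → posterior Inverse-Gamma(11/3, 27)
obs 5: x=-4 → posterior Inverse-Gamma(25/6, 45)
obs 6: x=4 → posterior Inverse-Gamma(14/3, 47)
obs 7: x=-5 → posterior Inverse-Gamma(31/6, 143/2)
obs 8: x=3 → posterior Inverse-Gamma(17/3, 72)
obs 9: x=2 → posterior Inverse-Gamma(37/6, 72)
obs 10: x=-2 → posterior Inverse-Gamma(20/3, 80)
obs 11: x=3 → posterior Inverse-Gamma(43/6, 161/2)
obs 12: x=5/2 → posterior Inverse-Gamma(23/3, 645/8)
obs 13: x=-3/2 → posterior Inverse-Gamma(49/6, 347/4)

1041/110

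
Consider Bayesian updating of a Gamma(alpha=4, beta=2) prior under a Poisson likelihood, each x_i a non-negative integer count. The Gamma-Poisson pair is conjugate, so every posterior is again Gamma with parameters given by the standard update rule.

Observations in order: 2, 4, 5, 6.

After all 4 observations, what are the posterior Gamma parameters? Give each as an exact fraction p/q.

alpha=21, beta=6

obs 1: x=2 → posterior Gamma(6, 3)
obs 2: x=4 → posterior Gamma(10, 4)
obs 3: x=5 → posterior Gamma(15, 5)
obs 4: x=6 → posterior Gamma(21, 6)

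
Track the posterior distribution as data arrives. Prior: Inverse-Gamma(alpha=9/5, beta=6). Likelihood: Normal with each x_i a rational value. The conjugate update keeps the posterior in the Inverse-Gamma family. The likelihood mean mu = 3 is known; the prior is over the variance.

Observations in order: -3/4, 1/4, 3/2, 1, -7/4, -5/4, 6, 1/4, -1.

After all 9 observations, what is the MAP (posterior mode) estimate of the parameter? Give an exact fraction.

obs 1: x=-3/4 → posterior Inverse-Gamma(23/10, 417/32)
obs 2: x=1/4 → posterior Inverse-Gamma(14/5, 269/16)
obs 3: x=3/2 → posterior Inverse-Gamma(33/10, 287/16)
obs 4: x=1 → posterior Inverse-Gamma(19/5, 319/16)
obs 5: x=-7/4 → posterior Inverse-Gamma(43/10, 999/32)
obs 6: x=-5/4 → posterior Inverse-Gamma(24/5, 161/4)
obs 7: x=6 → posterior Inverse-Gamma(53/10, 179/4)
obs 8: x=1/4 → posterior Inverse-Gamma(29/5, 1553/32)
obs 9: x=-1 → posterior Inverse-Gamma(63/10, 1809/32)

9045/1168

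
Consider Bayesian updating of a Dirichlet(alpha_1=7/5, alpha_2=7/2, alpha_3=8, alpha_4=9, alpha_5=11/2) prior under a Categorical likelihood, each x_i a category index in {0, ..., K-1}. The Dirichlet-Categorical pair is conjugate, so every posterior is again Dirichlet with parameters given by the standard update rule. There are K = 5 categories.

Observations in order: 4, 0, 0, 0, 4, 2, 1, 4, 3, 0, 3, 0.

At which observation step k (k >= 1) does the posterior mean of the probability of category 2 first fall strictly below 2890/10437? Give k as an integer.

obs 1: x=4 → posterior Dirichlet(7/5, 7/2, 8, 9, 13/2)
obs 2: x=0 → posterior Dirichlet(12/5, 7/2, 8, 9, 13/2)
obs 3: x=0 → posterior Dirichlet(17/5, 7/2, 8, 9, 13/2)
obs 4: x=0 → posterior Dirichlet(22/5, 7/2, 8, 9, 13/2)
obs 5: x=4 → posterior Dirichlet(22/5, 7/2, 8, 9, 15/2)
obs 6: x=2 → posterior Dirichlet(22/5, 7/2, 9, 9, 15/2)
obs 7: x=1 → posterior Dirichlet(22/5, 9/2, 9, 9, 15/2)
obs 8: x=4 → posterior Dirichlet(22/5, 9/2, 9, 9, 17/2)
obs 9: x=3 → posterior Dirichlet(22/5, 9/2, 9, 10, 17/2)
obs 10: x=0 → posterior Dirichlet(27/5, 9/2, 9, 10, 17/2)
obs 11: x=3 → posterior Dirichlet(27/5, 9/2, 9, 11, 17/2)
obs 12: x=0 → posterior Dirichlet(32/5, 9/2, 9, 11, 17/2)

k = 2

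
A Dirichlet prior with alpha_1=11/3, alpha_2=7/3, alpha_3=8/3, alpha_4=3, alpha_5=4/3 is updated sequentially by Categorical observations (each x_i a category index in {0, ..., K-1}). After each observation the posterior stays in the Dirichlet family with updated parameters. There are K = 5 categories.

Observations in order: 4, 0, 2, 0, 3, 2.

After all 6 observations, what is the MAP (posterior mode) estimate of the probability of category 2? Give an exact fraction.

11/42

obs 1: x=4 → posterior Dirichlet(11/3, 7/3, 8/3, 3, 7/3)
obs 2: x=0 → posterior Dirichlet(14/3, 7/3, 8/3, 3, 7/3)
obs 3: x=2 → posterior Dirichlet(14/3, 7/3, 11/3, 3, 7/3)
obs 4: x=0 → posterior Dirichlet(17/3, 7/3, 11/3, 3, 7/3)
obs 5: x=3 → posterior Dirichlet(17/3, 7/3, 11/3, 4, 7/3)
obs 6: x=2 → posterior Dirichlet(17/3, 7/3, 14/3, 4, 7/3)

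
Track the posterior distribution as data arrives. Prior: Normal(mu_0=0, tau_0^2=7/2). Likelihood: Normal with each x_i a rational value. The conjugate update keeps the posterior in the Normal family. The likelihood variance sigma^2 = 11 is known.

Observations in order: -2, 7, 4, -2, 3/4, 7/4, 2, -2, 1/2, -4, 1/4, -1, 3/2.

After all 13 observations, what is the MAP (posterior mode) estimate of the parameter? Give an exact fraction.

obs 1: x=-2 → posterior Normal(-14/29, 77/29)
obs 2: x=7 → posterior Normal(35/36, 77/36)
obs 3: x=4 → posterior Normal(63/43, 77/43)
obs 4: x=-2 → posterior Normal(49/50, 77/50)
obs 5: x=3/4 → posterior Normal(217/228, 77/57)
obs 6: x=7/4 → posterior Normal(133/128, 77/64)
obs 7: x=2 → posterior Normal(161/142, 77/71)
obs 8: x=-2 → posterior Normal(133/156, 77/78)
obs 9: x=1/2 → posterior Normal(14/17, 77/85)
obs 10: x=-4 → posterior Normal(21/46, 77/92)
obs 11: x=1/4 → posterior Normal(175/396, 7/9)
obs 12: x=-1 → posterior Normal(147/424, 77/106)
obs 13: x=3/2 → posterior Normal(189/452, 77/113)

189/452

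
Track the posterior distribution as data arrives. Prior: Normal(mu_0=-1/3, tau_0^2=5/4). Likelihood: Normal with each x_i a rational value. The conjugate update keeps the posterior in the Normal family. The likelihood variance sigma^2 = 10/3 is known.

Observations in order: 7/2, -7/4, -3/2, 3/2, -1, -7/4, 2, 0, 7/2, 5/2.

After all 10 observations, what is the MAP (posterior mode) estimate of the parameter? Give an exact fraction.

55/114

obs 1: x=7/2 → posterior Normal(47/66, 10/11)
obs 2: x=-7/4 → posterior Normal(31/168, 5/7)
obs 3: x=-3/2 → posterior Normal(-23/204, 10/17)
obs 4: x=3/2 → posterior Normal(31/240, 1/2)
obs 5: x=-1 → posterior Normal(-5/276, 10/23)
obs 6: x=-7/4 → posterior Normal(-17/78, 5/13)
obs 7: x=2 → posterior Normal(1/87, 10/29)
obs 8: x=0 → posterior Normal(1/96, 5/16)
obs 9: x=7/2 → posterior Normal(13/42, 2/7)
obs 10: x=5/2 → posterior Normal(55/114, 5/19)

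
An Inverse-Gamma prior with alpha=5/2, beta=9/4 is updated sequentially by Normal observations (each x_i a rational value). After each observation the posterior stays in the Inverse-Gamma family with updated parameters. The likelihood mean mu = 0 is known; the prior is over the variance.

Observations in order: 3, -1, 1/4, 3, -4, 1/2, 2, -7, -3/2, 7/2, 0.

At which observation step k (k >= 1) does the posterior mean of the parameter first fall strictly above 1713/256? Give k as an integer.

k = 8

obs 1: x=3 → posterior Inverse-Gamma(3, 27/4)
obs 2: x=-1 → posterior Inverse-Gamma(7/2, 29/4)
obs 3: x=1/4 → posterior Inverse-Gamma(4, 233/32)
obs 4: x=3 → posterior Inverse-Gamma(9/2, 377/32)
obs 5: x=-4 → posterior Inverse-Gamma(5, 633/32)
obs 6: x=1/2 → posterior Inverse-Gamma(11/2, 637/32)
obs 7: x=2 → posterior Inverse-Gamma(6, 701/32)
obs 8: x=-7 → posterior Inverse-Gamma(13/2, 1485/32)
obs 9: x=-3/2 → posterior Inverse-Gamma(7, 1521/32)
obs 10: x=7/2 → posterior Inverse-Gamma(15/2, 1717/32)
obs 11: x=0 → posterior Inverse-Gamma(8, 1717/32)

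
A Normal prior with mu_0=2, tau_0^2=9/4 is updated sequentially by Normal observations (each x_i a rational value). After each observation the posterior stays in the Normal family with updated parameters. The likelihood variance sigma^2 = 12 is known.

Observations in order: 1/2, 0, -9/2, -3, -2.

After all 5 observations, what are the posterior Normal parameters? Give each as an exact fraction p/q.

obs 1: x=1/2 → posterior Normal(67/38, 36/19)
obs 2: x=0 → posterior Normal(67/44, 18/11)
obs 3: x=-9/2 → posterior Normal(4/5, 36/25)
obs 4: x=-3 → posterior Normal(11/28, 9/7)
obs 5: x=-2 → posterior Normal(5/31, 36/31)

mu_0=5/31, tau_0^2=36/31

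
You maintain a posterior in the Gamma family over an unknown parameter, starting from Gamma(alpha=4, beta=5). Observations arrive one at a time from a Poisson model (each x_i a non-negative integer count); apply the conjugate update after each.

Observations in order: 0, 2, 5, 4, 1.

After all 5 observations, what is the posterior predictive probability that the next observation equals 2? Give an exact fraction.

1360000000000000000/5559917313492231481

obs 1: x=0 → posterior Gamma(4, 6)
obs 2: x=2 → posterior Gamma(6, 7)
obs 3: x=5 → posterior Gamma(11, 8)
obs 4: x=4 → posterior Gamma(15, 9)
obs 5: x=1 → posterior Gamma(16, 10)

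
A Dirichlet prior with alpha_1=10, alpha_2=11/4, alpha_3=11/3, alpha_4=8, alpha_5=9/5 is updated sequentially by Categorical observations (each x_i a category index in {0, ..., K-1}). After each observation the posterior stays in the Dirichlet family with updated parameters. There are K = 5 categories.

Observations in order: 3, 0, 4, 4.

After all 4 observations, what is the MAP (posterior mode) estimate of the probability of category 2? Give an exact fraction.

obs 1: x=3 → posterior Dirichlet(10, 11/4, 11/3, 9, 9/5)
obs 2: x=0 → posterior Dirichlet(11, 11/4, 11/3, 9, 9/5)
obs 3: x=4 → posterior Dirichlet(11, 11/4, 11/3, 9, 14/5)
obs 4: x=4 → posterior Dirichlet(11, 11/4, 11/3, 9, 19/5)

160/1513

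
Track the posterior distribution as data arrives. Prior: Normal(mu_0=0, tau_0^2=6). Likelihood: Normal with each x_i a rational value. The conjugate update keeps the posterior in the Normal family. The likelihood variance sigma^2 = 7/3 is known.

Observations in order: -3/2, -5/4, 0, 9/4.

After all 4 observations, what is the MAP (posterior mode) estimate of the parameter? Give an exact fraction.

obs 1: x=-3/2 → posterior Normal(-27/25, 42/25)
obs 2: x=-5/4 → posterior Normal(-99/86, 42/43)
obs 3: x=0 → posterior Normal(-99/122, 42/61)
obs 4: x=9/4 → posterior Normal(-9/79, 42/79)

-9/79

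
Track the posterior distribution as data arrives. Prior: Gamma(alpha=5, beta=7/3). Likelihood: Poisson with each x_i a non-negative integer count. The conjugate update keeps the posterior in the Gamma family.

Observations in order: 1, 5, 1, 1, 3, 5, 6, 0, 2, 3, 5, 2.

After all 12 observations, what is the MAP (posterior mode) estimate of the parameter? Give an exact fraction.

114/43

obs 1: x=1 → posterior Gamma(6, 10/3)
obs 2: x=5 → posterior Gamma(11, 13/3)
obs 3: x=1 → posterior Gamma(12, 16/3)
obs 4: x=1 → posterior Gamma(13, 19/3)
obs 5: x=3 → posterior Gamma(16, 22/3)
obs 6: x=5 → posterior Gamma(21, 25/3)
obs 7: x=6 → posterior Gamma(27, 28/3)
obs 8: x=0 → posterior Gamma(27, 31/3)
obs 9: x=2 → posterior Gamma(29, 34/3)
obs 10: x=3 → posterior Gamma(32, 37/3)
obs 11: x=5 → posterior Gamma(37, 40/3)
obs 12: x=2 → posterior Gamma(39, 43/3)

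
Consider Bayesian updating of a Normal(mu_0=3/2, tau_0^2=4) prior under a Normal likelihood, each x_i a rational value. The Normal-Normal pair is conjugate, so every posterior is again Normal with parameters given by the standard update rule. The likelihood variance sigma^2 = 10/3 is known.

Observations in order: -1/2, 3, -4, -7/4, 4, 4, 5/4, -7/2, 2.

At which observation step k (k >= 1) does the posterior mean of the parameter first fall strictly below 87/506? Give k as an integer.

k = 3

obs 1: x=-1/2 → posterior Normal(9/22, 20/11)
obs 2: x=3 → posterior Normal(45/34, 20/17)
obs 3: x=-4 → posterior Normal(-3/46, 20/23)
obs 4: x=-7/4 → posterior Normal(-12/29, 20/29)
obs 5: x=4 → posterior Normal(12/35, 4/7)
obs 6: x=4 → posterior Normal(36/41, 20/41)
obs 7: x=5/4 → posterior Normal(87/94, 20/47)
obs 8: x=-7/2 → posterior Normal(45/106, 20/53)
obs 9: x=2 → posterior Normal(69/118, 20/59)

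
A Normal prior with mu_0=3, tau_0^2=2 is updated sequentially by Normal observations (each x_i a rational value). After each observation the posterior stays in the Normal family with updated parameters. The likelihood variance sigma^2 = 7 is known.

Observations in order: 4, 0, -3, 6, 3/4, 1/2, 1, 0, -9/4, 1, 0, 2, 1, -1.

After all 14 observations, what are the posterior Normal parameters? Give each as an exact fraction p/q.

obs 1: x=4 → posterior Normal(29/9, 14/9)
obs 2: x=0 → posterior Normal(29/11, 14/11)
obs 3: x=-3 → posterior Normal(23/13, 14/13)
obs 4: x=6 → posterior Normal(7/3, 14/15)
obs 5: x=3/4 → posterior Normal(73/34, 14/17)
obs 6: x=1/2 → posterior Normal(75/38, 14/19)
obs 7: x=1 → posterior Normal(79/42, 2/3)
obs 8: x=0 → posterior Normal(79/46, 14/23)
obs 9: x=-9/4 → posterior Normal(7/5, 14/25)
obs 10: x=1 → posterior Normal(37/27, 14/27)
obs 11: x=0 → posterior Normal(37/29, 14/29)
obs 12: x=2 → posterior Normal(41/31, 14/31)
obs 13: x=1 → posterior Normal(43/33, 14/33)
obs 14: x=-1 → posterior Normal(41/35, 2/5)

mu_0=41/35, tau_0^2=2/5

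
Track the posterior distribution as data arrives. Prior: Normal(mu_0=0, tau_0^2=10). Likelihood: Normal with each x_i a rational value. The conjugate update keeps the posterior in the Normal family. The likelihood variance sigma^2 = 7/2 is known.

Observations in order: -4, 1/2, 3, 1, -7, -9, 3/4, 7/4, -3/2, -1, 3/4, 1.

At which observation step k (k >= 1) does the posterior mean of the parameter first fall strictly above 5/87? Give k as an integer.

obs 1: x=-4 → posterior Normal(-80/27, 70/27)
obs 2: x=1/2 → posterior Normal(-70/47, 70/47)
obs 3: x=3 → posterior Normal(-10/67, 70/67)
obs 4: x=1 → posterior Normal(10/87, 70/87)
obs 5: x=-7 → posterior Normal(-130/107, 70/107)
obs 6: x=-9 → posterior Normal(-310/127, 70/127)
obs 7: x=3/4 → posterior Normal(-295/147, 10/21)
obs 8: x=7/4 → posterior Normal(-260/167, 70/167)
obs 9: x=-3/2 → posterior Normal(-290/187, 70/187)
obs 10: x=-1 → posterior Normal(-310/207, 70/207)
obs 11: x=3/4 → posterior Normal(-295/227, 70/227)
obs 12: x=1 → posterior Normal(-275/247, 70/247)

k = 4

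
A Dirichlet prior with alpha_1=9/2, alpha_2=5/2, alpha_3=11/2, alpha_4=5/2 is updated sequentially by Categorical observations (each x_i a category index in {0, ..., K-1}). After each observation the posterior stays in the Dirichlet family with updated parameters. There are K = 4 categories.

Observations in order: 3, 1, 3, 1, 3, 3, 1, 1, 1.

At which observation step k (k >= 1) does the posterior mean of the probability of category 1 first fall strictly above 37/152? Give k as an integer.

obs 1: x=3 → posterior Dirichlet(9/2, 5/2, 11/2, 7/2)
obs 2: x=1 → posterior Dirichlet(9/2, 7/2, 11/2, 7/2)
obs 3: x=3 → posterior Dirichlet(9/2, 7/2, 11/2, 9/2)
obs 4: x=1 → posterior Dirichlet(9/2, 9/2, 11/2, 9/2)
obs 5: x=3 → posterior Dirichlet(9/2, 9/2, 11/2, 11/2)
obs 6: x=3 → posterior Dirichlet(9/2, 9/2, 11/2, 13/2)
obs 7: x=1 → posterior Dirichlet(9/2, 11/2, 11/2, 13/2)
obs 8: x=1 → posterior Dirichlet(9/2, 13/2, 11/2, 13/2)
obs 9: x=1 → posterior Dirichlet(9/2, 15/2, 11/2, 13/2)

k = 7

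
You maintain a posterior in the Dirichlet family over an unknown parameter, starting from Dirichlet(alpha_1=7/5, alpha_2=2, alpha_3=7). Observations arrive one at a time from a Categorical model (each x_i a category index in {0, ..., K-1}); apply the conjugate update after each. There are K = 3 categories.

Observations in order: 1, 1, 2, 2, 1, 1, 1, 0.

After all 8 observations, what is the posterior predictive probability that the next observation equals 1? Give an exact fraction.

35/92

obs 1: x=1 → posterior Dirichlet(7/5, 3, 7)
obs 2: x=1 → posterior Dirichlet(7/5, 4, 7)
obs 3: x=2 → posterior Dirichlet(7/5, 4, 8)
obs 4: x=2 → posterior Dirichlet(7/5, 4, 9)
obs 5: x=1 → posterior Dirichlet(7/5, 5, 9)
obs 6: x=1 → posterior Dirichlet(7/5, 6, 9)
obs 7: x=1 → posterior Dirichlet(7/5, 7, 9)
obs 8: x=0 → posterior Dirichlet(12/5, 7, 9)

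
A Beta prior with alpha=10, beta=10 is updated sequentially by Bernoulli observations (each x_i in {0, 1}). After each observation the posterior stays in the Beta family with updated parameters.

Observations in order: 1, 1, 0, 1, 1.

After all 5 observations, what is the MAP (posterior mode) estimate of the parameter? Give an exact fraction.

13/23

obs 1: x=1 → posterior Beta(11, 10)
obs 2: x=1 → posterior Beta(12, 10)
obs 3: x=0 → posterior Beta(12, 11)
obs 4: x=1 → posterior Beta(13, 11)
obs 5: x=1 → posterior Beta(14, 11)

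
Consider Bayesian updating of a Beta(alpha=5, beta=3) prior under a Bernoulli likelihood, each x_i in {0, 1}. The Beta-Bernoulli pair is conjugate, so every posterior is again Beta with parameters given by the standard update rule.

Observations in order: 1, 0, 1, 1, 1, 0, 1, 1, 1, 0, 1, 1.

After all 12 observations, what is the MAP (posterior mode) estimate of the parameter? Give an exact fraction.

13/18

obs 1: x=1 → posterior Beta(6, 3)
obs 2: x=0 → posterior Beta(6, 4)
obs 3: x=1 → posterior Beta(7, 4)
obs 4: x=1 → posterior Beta(8, 4)
obs 5: x=1 → posterior Beta(9, 4)
obs 6: x=0 → posterior Beta(9, 5)
obs 7: x=1 → posterior Beta(10, 5)
obs 8: x=1 → posterior Beta(11, 5)
obs 9: x=1 → posterior Beta(12, 5)
obs 10: x=0 → posterior Beta(12, 6)
obs 11: x=1 → posterior Beta(13, 6)
obs 12: x=1 → posterior Beta(14, 6)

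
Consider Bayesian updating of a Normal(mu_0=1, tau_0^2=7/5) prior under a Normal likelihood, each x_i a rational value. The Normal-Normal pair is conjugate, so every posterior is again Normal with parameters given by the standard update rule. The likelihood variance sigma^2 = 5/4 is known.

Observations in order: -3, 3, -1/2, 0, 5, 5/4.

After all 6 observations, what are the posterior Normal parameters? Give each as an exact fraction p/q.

mu_0=186/193, tau_0^2=35/193

obs 1: x=-3 → posterior Normal(-59/53, 35/53)
obs 2: x=3 → posterior Normal(25/81, 35/81)
obs 3: x=-1/2 → posterior Normal(11/109, 35/109)
obs 4: x=0 → posterior Normal(11/137, 35/137)
obs 5: x=5 → posterior Normal(151/165, 7/33)
obs 6: x=5/4 → posterior Normal(186/193, 35/193)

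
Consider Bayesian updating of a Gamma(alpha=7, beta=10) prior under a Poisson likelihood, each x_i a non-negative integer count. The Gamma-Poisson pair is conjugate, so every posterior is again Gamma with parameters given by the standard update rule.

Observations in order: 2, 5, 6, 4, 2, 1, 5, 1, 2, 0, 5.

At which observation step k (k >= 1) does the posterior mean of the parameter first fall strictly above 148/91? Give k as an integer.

obs 1: x=2 → posterior Gamma(9, 11)
obs 2: x=5 → posterior Gamma(14, 12)
obs 3: x=6 → posterior Gamma(20, 13)
obs 4: x=4 → posterior Gamma(24, 14)
obs 5: x=2 → posterior Gamma(26, 15)
obs 6: x=1 → posterior Gamma(27, 16)
obs 7: x=5 → posterior Gamma(32, 17)
obs 8: x=1 → posterior Gamma(33, 18)
obs 9: x=2 → posterior Gamma(35, 19)
obs 10: x=0 → posterior Gamma(35, 20)
obs 11: x=5 → posterior Gamma(40, 21)

k = 4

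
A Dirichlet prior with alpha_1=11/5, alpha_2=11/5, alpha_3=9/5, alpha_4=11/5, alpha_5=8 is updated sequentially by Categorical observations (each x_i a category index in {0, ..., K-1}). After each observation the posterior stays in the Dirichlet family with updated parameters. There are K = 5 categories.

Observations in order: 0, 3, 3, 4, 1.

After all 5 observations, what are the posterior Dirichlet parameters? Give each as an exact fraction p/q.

obs 1: x=0 → posterior Dirichlet(16/5, 11/5, 9/5, 11/5, 8)
obs 2: x=3 → posterior Dirichlet(16/5, 11/5, 9/5, 16/5, 8)
obs 3: x=3 → posterior Dirichlet(16/5, 11/5, 9/5, 21/5, 8)
obs 4: x=4 → posterior Dirichlet(16/5, 11/5, 9/5, 21/5, 9)
obs 5: x=1 → posterior Dirichlet(16/5, 16/5, 9/5, 21/5, 9)

alpha_1=16/5, alpha_2=16/5, alpha_3=9/5, alpha_4=21/5, alpha_5=9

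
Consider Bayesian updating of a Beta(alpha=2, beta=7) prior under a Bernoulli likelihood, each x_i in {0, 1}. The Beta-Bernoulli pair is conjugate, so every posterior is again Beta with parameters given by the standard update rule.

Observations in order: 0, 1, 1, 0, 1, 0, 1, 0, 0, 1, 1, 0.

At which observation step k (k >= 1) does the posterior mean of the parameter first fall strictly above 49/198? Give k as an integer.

obs 1: x=0 → posterior Beta(2, 8)
obs 2: x=1 → posterior Beta(3, 8)
obs 3: x=1 → posterior Beta(4, 8)
obs 4: x=0 → posterior Beta(4, 9)
obs 5: x=1 → posterior Beta(5, 9)
obs 6: x=0 → posterior Beta(5, 10)
obs 7: x=1 → posterior Beta(6, 10)
obs 8: x=0 → posterior Beta(6, 11)
obs 9: x=0 → posterior Beta(6, 12)
obs 10: x=1 → posterior Beta(7, 12)
obs 11: x=1 → posterior Beta(8, 12)
obs 12: x=0 → posterior Beta(8, 13)

k = 2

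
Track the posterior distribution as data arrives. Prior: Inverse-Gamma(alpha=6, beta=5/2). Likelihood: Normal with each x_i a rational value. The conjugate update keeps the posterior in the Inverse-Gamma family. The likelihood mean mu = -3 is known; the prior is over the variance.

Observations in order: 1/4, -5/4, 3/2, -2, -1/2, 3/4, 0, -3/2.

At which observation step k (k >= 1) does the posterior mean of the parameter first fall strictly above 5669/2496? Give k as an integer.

k = 3

obs 1: x=1/4 → posterior Inverse-Gamma(13/2, 249/32)
obs 2: x=-5/4 → posterior Inverse-Gamma(7, 149/16)
obs 3: x=3/2 → posterior Inverse-Gamma(15/2, 311/16)
obs 4: x=-2 → posterior Inverse-Gamma(8, 319/16)
obs 5: x=-1/2 → posterior Inverse-Gamma(17/2, 369/16)
obs 6: x=3/4 → posterior Inverse-Gamma(9, 963/32)
obs 7: x=0 → posterior Inverse-Gamma(19/2, 1107/32)
obs 8: x=-3/2 → posterior Inverse-Gamma(10, 1143/32)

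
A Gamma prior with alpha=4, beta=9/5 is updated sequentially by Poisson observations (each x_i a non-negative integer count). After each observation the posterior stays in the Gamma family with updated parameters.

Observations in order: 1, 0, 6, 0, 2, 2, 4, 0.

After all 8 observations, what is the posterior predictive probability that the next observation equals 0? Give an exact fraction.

obs 1: x=1 → posterior Gamma(5, 14/5)
obs 2: x=0 → posterior Gamma(5, 19/5)
obs 3: x=6 → posterior Gamma(11, 24/5)
obs 4: x=0 → posterior Gamma(11, 29/5)
obs 5: x=2 → posterior Gamma(13, 34/5)
obs 6: x=2 → posterior Gamma(15, 39/5)
obs 7: x=4 → posterior Gamma(19, 44/5)
obs 8: x=0 → posterior Gamma(19, 49/5)

129934811447123020117172145698449/823154651473946404003792584966144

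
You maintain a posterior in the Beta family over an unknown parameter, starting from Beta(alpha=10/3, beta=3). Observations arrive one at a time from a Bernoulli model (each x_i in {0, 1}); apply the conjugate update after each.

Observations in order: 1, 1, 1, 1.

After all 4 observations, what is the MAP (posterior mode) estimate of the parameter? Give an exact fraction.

19/25

obs 1: x=1 → posterior Beta(13/3, 3)
obs 2: x=1 → posterior Beta(16/3, 3)
obs 3: x=1 → posterior Beta(19/3, 3)
obs 4: x=1 → posterior Beta(22/3, 3)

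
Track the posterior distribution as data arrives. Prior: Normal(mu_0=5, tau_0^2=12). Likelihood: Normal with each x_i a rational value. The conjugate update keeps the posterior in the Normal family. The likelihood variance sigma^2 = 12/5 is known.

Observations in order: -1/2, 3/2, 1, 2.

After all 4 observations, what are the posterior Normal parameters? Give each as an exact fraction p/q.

mu_0=25/21, tau_0^2=4/7

obs 1: x=-1/2 → posterior Normal(5/12, 2)
obs 2: x=3/2 → posterior Normal(10/11, 12/11)
obs 3: x=1 → posterior Normal(15/16, 3/4)
obs 4: x=2 → posterior Normal(25/21, 4/7)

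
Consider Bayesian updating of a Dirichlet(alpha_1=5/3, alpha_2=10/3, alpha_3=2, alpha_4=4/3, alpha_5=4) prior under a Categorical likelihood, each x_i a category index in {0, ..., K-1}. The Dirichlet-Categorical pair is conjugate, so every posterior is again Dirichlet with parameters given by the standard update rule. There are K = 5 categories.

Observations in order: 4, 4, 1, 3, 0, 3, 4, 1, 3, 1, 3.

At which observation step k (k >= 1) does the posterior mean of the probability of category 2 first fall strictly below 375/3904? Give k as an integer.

obs 1: x=4 → posterior Dirichlet(5/3, 10/3, 2, 4/3, 5)
obs 2: x=4 → posterior Dirichlet(5/3, 10/3, 2, 4/3, 6)
obs 3: x=1 → posterior Dirichlet(5/3, 13/3, 2, 4/3, 6)
obs 4: x=3 → posterior Dirichlet(5/3, 13/3, 2, 7/3, 6)
obs 5: x=0 → posterior Dirichlet(8/3, 13/3, 2, 7/3, 6)
obs 6: x=3 → posterior Dirichlet(8/3, 13/3, 2, 10/3, 6)
obs 7: x=4 → posterior Dirichlet(8/3, 13/3, 2, 10/3, 7)
obs 8: x=1 → posterior Dirichlet(8/3, 16/3, 2, 10/3, 7)
obs 9: x=3 → posterior Dirichlet(8/3, 16/3, 2, 13/3, 7)
obs 10: x=1 → posterior Dirichlet(8/3, 19/3, 2, 13/3, 7)
obs 11: x=3 → posterior Dirichlet(8/3, 19/3, 2, 16/3, 7)

k = 9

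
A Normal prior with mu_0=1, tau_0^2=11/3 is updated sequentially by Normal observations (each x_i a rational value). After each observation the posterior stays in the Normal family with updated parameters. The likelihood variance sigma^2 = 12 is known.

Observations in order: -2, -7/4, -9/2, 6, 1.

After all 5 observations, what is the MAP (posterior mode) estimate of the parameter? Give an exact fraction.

obs 1: x=-2 → posterior Normal(14/47, 132/47)
obs 2: x=-7/4 → posterior Normal(-21/232, 66/29)
obs 3: x=-9/2 → posterior Normal(-73/92, 44/23)
obs 4: x=6 → posterior Normal(9/64, 33/20)
obs 5: x=1 → posterior Normal(89/364, 132/91)

89/364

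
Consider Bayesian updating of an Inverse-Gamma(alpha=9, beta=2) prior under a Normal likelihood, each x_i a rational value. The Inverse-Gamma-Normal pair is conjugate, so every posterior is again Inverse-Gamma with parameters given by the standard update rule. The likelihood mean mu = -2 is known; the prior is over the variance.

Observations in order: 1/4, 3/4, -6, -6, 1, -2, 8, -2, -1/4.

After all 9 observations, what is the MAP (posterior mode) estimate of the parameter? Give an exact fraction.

2571/464

obs 1: x=1/4 → posterior Inverse-Gamma(19/2, 145/32)
obs 2: x=3/4 → posterior Inverse-Gamma(10, 133/16)
obs 3: x=-6 → posterior Inverse-Gamma(21/2, 261/16)
obs 4: x=-6 → posterior Inverse-Gamma(11, 389/16)
obs 5: x=1 → posterior Inverse-Gamma(23/2, 461/16)
obs 6: x=-2 → posterior Inverse-Gamma(12, 461/16)
obs 7: x=8 → posterior Inverse-Gamma(25/2, 1261/16)
obs 8: x=-2 → posterior Inverse-Gamma(13, 1261/16)
obs 9: x=-1/4 → posterior Inverse-Gamma(27/2, 2571/32)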